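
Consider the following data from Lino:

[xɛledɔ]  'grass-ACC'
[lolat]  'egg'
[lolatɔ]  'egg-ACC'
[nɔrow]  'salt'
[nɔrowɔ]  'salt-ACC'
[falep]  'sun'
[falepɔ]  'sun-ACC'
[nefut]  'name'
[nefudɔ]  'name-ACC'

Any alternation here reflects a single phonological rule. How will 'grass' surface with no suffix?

In [nefut] and [nefudɔ] the final segment of 'name' alternates: [t] ~ [d].
If /t/ were underlying and a rule turned it into [d] before the ACC suffix, 'egg' would also alternate; but it has [t] in both [lolat] and [lolatɔ].
The underlying segment must be /d/; voiced obstruents become voiceless word-finally, yielding [t] there.
The one attested form of 'grass', [xɛledɔ], shows underlying /xɛled/. Applying the same rule word-finally gives [xɛlet].

[xɛlet]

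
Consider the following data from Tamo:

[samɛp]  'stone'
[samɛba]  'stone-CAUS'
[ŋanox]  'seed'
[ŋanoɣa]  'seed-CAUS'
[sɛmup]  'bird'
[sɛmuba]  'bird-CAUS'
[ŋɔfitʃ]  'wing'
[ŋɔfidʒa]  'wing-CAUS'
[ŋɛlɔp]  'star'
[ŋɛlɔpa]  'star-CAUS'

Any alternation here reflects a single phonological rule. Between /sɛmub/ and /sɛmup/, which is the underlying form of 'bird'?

'bird' shows [p] ~ [b] at the end of the stem ([sɛmup] vs [sɛmuba]).
Compare 'star', with invariant [p] in [ŋɛlɔp] and [ŋɛlɔpa]: an analysis with underlying /p/ and a rule producing [b] before the CAUS suffix would wrongly predict alternation here too.
The underlying segment must be /b/; voiced obstruents become voiceless word-finally, yielding [p] there.

/sɛmub/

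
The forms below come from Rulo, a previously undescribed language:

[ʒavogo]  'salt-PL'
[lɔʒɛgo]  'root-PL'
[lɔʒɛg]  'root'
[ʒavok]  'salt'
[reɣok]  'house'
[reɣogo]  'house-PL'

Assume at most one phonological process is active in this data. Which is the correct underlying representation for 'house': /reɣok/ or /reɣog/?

/reɣok/

'house' shows [k] ~ [g] at the end of the stem ([reɣok] vs [reɣogo]).
The stem 'root' ([lɔʒɛg], [lɔʒɛgo]) shows [g] unchanged in both environments, so [g] cannot be basic with [k] derived in isolation.
The alternation reflects intervocalic voicing: voiceless stops become voiced between vowels. /k/ is underlying.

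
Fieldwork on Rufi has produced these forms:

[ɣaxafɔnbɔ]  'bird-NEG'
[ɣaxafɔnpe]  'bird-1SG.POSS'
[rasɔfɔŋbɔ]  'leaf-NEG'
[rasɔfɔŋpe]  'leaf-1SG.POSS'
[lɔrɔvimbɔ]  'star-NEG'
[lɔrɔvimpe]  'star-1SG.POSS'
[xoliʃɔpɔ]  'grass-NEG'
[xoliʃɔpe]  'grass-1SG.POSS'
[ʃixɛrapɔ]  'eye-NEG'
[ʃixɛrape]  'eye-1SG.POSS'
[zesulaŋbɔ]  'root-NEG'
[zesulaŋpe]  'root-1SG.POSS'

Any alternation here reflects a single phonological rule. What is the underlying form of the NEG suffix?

The NEG morpheme has two allomorphs, [-bɔ] and [-pɔ].
The 1SG.POSS suffix, which begins with [p], is invariant after every stem; so [p] is not altered by any rule here.
The NEG suffix is therefore /-bɔ/ underlyingly, with post-vocalic devoicing: voiced stops become voiceless after a vowel.

/-bɔ/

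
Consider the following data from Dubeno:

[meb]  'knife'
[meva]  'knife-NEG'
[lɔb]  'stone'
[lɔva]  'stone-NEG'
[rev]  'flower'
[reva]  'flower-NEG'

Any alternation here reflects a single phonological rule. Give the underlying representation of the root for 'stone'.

/lɔb/

The root 'stone' surfaces as [lɔb] and [lɔva], with a stem-final [b] ~ [v] alternation.
If /v/ were underlying and a rule turned it into [b] in isolation, 'flower' would also alternate; but it has [v] in both [rev] and [reva].
The underlying segment must be /b/; voiced stops become fricatives between vowels, yielding [v] there.
The underlying form of 'stone' is therefore /lɔb/.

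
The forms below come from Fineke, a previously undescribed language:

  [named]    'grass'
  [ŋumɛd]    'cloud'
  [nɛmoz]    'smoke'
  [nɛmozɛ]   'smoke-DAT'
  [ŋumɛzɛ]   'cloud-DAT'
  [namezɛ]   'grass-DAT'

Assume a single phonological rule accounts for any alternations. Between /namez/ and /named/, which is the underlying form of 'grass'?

The root 'grass' surfaces as [named] and [namezɛ], with a stem-final [d] ~ [z] alternation.
If /z/ were underlying and a rule turned it into [d] in isolation, 'smoke' would also alternate; but it has [z] in both [nɛmoz] and [nɛmozɛ].
The alternation reflects intervocalic spirantization: voiced stops become fricatives between vowels. /d/ is underlying.

/named/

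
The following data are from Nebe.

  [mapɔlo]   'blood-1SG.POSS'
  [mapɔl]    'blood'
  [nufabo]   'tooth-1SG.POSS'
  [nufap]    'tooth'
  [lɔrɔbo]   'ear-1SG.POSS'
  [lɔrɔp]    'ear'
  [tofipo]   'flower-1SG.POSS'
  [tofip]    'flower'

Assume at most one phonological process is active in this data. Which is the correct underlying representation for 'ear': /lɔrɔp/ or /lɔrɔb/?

The stem for 'ear' ends in [b] in [lɔrɔbo] but [p] in [lɔrɔp].
But 'flower' keeps [p] in both environments ([tofipo], [tofip]), so there is no rule changing /p/ to [b] before the 1SG.POSS suffix.
Therefore /b/ is basic and [p] is derived by word-final obstruent devoicing (voiced obstruents become voiceless word-finally).

/lɔrɔb/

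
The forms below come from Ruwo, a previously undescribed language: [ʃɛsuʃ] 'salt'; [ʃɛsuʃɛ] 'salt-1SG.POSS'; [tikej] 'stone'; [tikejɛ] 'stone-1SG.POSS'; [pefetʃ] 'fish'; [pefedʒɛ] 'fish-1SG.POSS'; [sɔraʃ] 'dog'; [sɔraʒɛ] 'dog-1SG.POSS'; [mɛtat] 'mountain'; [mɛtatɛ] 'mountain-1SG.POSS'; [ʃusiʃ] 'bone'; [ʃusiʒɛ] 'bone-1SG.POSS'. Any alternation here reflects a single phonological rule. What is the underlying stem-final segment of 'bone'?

/ʒ/

The root 'bone' surfaces as [ʃusiʃ] and [ʃusiʒɛ], with a stem-final [ʃ] ~ [ʒ] alternation.
But 'salt' keeps [ʃ] in both environments ([ʃɛsuʃ], [ʃɛsuʃɛ]), so there is no rule changing /ʃ/ to [ʒ] before the 1SG.POSS suffix.
The underlying segment must be /ʒ/; voiced obstruents become voiceless word-finally, yielding [ʃ] there.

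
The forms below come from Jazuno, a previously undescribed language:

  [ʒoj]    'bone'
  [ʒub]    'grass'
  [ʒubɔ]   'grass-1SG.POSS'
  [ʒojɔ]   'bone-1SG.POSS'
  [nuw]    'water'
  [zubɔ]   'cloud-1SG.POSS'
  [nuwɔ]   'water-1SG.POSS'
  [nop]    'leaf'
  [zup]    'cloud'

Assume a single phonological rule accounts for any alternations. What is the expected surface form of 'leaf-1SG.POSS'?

[nobɔ]

In [zup] and [zubɔ] the final segment of 'cloud' alternates: [p] ~ [b].
But 'grass' keeps [b] in both environments ([ʒub], [ʒubɔ]), so there is no rule changing /b/ to [p] in isolation.
Therefore /p/ is basic and [b] is derived by intervocalic voicing (voiceless stops become voiced between vowels).
The one attested form of 'leaf', [nop], shows underlying /nop/. Applying the same rule between vowels gives [nobɔ].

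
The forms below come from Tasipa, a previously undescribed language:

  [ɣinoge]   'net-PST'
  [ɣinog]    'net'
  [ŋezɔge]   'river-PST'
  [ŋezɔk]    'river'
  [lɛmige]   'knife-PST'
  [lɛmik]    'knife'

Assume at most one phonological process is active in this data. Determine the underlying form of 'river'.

In [ŋezɔge] and [ŋezɔk] the final segment of 'river' alternates: [g] ~ [k].
If /g/ were underlying and a rule turned it into [k] in isolation, 'net' would also alternate; but it has [g] in both [ɣinoge] and [ɣinog].
The alternation reflects intervocalic voicing: voiceless stops become voiced between vowels. /k/ is underlying.
The underlying form of 'river' is therefore /ŋezɔk/.

/ŋezɔk/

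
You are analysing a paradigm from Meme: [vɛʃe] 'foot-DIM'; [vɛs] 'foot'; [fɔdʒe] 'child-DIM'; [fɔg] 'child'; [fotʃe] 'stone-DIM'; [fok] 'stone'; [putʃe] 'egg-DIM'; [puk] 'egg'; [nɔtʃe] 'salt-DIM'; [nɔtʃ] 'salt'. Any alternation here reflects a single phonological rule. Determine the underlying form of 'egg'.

/puk/

In [putʃe] and [puk] the final segment of 'egg' alternates: [tʃ] ~ [k].
If /tʃ/ were underlying and a rule turned it into [k] in isolation, 'salt' would also alternate; but it has [tʃ] in both [nɔtʃe] and [nɔtʃ].
Therefore /k/ is basic and [tʃ] is derived by palatalization before a front vowel (/k/, /g/ and /s/ become palato-alveolar [tʃ], [dʒ] and [ʃ] before a front vowel).
Hence 'egg' is /puk/ underlyingly.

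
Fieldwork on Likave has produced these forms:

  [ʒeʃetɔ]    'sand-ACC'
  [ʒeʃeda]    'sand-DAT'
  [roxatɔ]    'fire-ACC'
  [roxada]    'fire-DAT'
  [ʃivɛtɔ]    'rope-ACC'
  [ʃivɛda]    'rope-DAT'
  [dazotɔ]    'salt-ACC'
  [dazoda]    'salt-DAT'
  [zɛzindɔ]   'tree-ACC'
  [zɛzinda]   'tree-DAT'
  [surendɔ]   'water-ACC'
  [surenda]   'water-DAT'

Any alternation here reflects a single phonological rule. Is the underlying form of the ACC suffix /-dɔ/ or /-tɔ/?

/-tɔ/

The ACC suffix surfaces as [-dɔ] and [-tɔ], depending on the final segment of the stem.
The DAT suffix, which begins with [d], is invariant after every stem; so [d] is not altered by any rule here.
The ACC suffix is therefore /-tɔ/ underlyingly, with post-nasal voicing: voiceless stops become voiced after a nasal.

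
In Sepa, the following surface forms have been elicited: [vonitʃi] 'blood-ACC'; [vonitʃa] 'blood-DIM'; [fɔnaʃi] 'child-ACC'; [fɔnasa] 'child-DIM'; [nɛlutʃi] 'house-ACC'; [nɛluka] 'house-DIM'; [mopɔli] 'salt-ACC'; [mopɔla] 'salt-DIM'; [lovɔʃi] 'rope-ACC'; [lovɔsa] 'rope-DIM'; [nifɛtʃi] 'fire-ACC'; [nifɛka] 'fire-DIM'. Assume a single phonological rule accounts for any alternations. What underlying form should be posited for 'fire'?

'fire' shows [tʃ] ~ [k] at the end of the stem ([nifɛtʃi] vs [nifɛka]).
Compare 'blood', with invariant [tʃ] in [vonitʃi] and [vonitʃa]: an analysis with underlying /tʃ/ and a rule producing [k] before the DIM suffix would wrongly predict alternation here too.
The alternation reflects palatalization before a front vowel: /k/ and /s/ become palato-alveolar [tʃ] and [ʃ] before a front vowel. /k/ is underlying.
The underlying form of 'fire' is therefore /nifɛk/.

/nifɛk/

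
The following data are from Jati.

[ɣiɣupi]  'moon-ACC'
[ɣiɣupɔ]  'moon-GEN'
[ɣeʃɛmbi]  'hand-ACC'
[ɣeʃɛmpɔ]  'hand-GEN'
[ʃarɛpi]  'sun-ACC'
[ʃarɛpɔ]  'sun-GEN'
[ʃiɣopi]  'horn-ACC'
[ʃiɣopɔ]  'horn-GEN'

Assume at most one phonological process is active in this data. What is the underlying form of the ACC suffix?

/-bi/

The ACC suffix surfaces as [-bi] and [-pi], depending on the final segment of the stem.
The GEN suffix, which begins with [p], is invariant after every stem; so [p] is not altered by any rule here.
The ACC suffix is therefore /-bi/ underlyingly, with post-vocalic devoicing: voiced stops become voiceless after a vowel.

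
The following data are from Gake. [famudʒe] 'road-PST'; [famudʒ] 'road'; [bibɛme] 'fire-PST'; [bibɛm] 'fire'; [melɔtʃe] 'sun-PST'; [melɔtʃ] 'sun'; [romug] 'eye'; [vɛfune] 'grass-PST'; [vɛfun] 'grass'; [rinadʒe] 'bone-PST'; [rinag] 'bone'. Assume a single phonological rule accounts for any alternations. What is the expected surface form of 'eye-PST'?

'bone' shows [dʒ] ~ [g] at the end of the stem ([rinadʒe] vs [rinag]).
If /dʒ/ were underlying and a rule turned it into [g] in isolation, 'road' would also alternate; but it has [dʒ] in both [famudʒe] and [famudʒ].
The underlying segment must be /g/; /g/ becomes palato-alveolar [dʒ] before a front vowel, yielding [dʒ] there.
The one attested form of 'eye', [romug], shows underlying /romug/. Applying the same rule before a front vowel gives [romudʒe].

[romudʒe]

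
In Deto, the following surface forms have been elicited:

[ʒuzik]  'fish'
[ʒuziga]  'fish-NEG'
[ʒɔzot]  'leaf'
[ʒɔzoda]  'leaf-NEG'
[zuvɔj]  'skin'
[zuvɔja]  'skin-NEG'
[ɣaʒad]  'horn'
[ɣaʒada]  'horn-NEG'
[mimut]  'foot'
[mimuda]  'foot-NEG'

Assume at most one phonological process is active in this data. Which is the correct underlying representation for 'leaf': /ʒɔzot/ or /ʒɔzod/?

The stem for 'leaf' ends in [t] in [ʒɔzot] but [d] in [ʒɔzoda].
But 'horn' keeps [d] in both environments ([ɣaʒad], [ɣaʒada]), so there is no rule changing /d/ to [t] in isolation.
The alternation reflects intervocalic voicing: voiceless stops become voiced between vowels. /t/ is underlying.

/ʒɔzot/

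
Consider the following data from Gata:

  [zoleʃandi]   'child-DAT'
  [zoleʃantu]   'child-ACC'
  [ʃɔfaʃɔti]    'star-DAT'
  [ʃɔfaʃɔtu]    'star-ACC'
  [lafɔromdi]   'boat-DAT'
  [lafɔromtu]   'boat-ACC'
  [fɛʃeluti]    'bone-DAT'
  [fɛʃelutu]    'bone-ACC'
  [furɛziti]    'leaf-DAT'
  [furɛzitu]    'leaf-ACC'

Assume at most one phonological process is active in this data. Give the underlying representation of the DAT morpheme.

/-di/

The DAT suffix surfaces as [-di] and [-ti], depending on the final segment of the stem.
By contrast the ACC suffix keeps its initial [t] throughout — that segment must be underlying.
The DAT suffix is therefore /-di/ underlyingly, with post-vocalic devoicing: voiced stops become voiceless after a vowel.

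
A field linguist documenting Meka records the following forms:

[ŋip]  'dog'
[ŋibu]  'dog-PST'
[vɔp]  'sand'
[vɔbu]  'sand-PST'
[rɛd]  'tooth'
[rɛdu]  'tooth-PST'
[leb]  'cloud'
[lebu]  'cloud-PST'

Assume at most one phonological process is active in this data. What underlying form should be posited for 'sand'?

/vɔp/

The root 'sand' surfaces as [vɔp] and [vɔbu], with a stem-final [p] ~ [b] alternation.
The stem 'cloud' ([leb], [lebu]) shows [b] unchanged in both environments, so [b] cannot be basic with [p] derived in isolation.
The alternation reflects intervocalic voicing: voiceless stops become voiced between vowels. /p/ is underlying.
Hence 'sand' is /vɔp/ underlyingly.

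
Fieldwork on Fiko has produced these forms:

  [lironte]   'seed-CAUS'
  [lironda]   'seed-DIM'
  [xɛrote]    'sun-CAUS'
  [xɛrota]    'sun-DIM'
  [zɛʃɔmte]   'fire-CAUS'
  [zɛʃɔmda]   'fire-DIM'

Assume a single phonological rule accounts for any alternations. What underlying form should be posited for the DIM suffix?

/-da/

The DIM morpheme has two allomorphs, [-da] and [-ta].
The CAUS suffix, which begins with [t], is invariant after every stem; so [t] is not altered by any rule here.
So the underlying form is /-da/, and voiced stops become voiceless after a vowel.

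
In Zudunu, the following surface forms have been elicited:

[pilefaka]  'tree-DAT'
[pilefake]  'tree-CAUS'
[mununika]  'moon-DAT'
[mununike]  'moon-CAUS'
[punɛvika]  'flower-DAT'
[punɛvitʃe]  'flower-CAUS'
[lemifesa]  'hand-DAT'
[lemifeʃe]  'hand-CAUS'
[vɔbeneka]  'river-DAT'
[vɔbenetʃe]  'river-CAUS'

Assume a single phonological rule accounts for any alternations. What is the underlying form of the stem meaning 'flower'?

In [punɛvika] and [punɛvitʃe] the final segment of 'flower' alternates: [k] ~ [tʃ].
But 'moon' keeps [k] in both environments ([mununika], [mununike]), so there is no rule changing /k/ to [tʃ] before the CAUS suffix.
The underlying segment must be /tʃ/; palato-alveolar /tʃ/ and /ʃ/ become [k] and [s] when no front vowel follows, yielding [k] there.
The underlying form of 'flower' is therefore /punɛvitʃ/.

/punɛvitʃ/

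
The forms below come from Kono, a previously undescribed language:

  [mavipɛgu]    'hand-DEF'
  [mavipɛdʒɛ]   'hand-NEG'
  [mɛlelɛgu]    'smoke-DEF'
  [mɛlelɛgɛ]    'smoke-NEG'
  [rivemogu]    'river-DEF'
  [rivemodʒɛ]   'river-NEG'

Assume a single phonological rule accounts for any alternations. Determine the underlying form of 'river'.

/rivemodʒ/

The stem for 'river' ends in [g] in [rivemogu] but [dʒ] in [rivemodʒɛ].
Compare 'smoke', with invariant [g] in [mɛlelɛgu] and [mɛlelɛgɛ]: an analysis with underlying /g/ and a rule producing [dʒ] before the NEG suffix would wrongly predict alternation here too.
The alternation reflects depalatalization: palato-alveolar /dʒ/ becomes [g] when no front vowel follows. /dʒ/ is underlying.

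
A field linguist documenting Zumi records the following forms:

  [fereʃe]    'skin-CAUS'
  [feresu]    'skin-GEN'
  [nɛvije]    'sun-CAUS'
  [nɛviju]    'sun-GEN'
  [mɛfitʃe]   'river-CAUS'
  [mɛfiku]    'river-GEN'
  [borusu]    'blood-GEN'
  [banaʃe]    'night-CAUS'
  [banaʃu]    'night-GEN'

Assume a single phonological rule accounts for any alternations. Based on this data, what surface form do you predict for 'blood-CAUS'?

[boruʃe]

'skin' shows [ʃ] ~ [s] at the end of the stem ([fereʃe] vs [feresu]).
But 'night' keeps [ʃ] in both environments ([banaʃe], [banaʃu]), so there is no rule changing /ʃ/ to [s] before the GEN suffix.
Therefore /s/ is basic and [ʃ] is derived by palatalization before a front vowel (/k/ and /s/ become palato-alveolar [tʃ] and [ʃ] before a front vowel).
The one attested form of 'blood', [borusu], shows underlying /borus/. Applying the same rule before a front vowel gives [boruʃe].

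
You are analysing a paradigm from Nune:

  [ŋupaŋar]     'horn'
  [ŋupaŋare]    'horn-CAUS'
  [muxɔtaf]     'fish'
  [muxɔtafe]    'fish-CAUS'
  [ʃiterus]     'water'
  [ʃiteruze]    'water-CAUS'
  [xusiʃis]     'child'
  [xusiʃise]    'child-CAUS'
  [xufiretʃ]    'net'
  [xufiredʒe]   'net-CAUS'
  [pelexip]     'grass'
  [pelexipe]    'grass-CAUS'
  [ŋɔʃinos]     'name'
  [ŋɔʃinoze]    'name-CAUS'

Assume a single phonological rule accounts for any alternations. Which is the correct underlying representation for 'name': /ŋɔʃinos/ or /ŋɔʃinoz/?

The stem for 'name' ends in [s] in [ŋɔʃinos] but [z] in [ŋɔʃinoze].
But 'child' keeps [s] in both environments ([xusiʃis], [xusiʃise]), so there is no rule changing /s/ to [z] before the CAUS suffix.
The alternation reflects word-final obstruent devoicing: voiced obstruents become voiceless word-finally. /z/ is underlying.

/ŋɔʃinoz/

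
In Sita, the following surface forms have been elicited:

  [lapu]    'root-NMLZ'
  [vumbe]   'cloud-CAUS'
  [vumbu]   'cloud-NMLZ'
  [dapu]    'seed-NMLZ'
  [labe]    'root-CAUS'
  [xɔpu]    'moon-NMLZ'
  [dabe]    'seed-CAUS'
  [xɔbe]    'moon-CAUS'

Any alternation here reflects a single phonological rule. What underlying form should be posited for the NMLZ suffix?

The NMLZ suffix surfaces as [-bu] and [-pu], depending on the final segment of the stem.
By contrast the CAUS suffix keeps its initial [b] throughout — that segment must be underlying.
The NMLZ suffix is therefore /-pu/ underlyingly, with post-nasal voicing: voiceless stops become voiced after a nasal.

/-pu/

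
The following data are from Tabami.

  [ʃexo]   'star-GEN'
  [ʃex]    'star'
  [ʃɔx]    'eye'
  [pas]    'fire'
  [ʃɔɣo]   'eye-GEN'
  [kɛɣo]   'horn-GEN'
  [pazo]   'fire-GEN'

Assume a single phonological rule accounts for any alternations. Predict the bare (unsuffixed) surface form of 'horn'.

'eye' shows [x] ~ [ɣ] at the end of the stem ([ʃɔx] vs [ʃɔɣo]).
Compare 'star', with invariant [x] in [ʃex] and [ʃexo]: an analysis with underlying /x/ and a rule producing [ɣ] before the GEN suffix would wrongly predict alternation here too.
Therefore /ɣ/ is basic and [x] is derived by word-final obstruent devoicing (voiced obstruents become voiceless word-finally).
From [kɛɣo] the stem 'horn' is /kɛɣ/; word-finally this yields [kɛx].

[kɛx]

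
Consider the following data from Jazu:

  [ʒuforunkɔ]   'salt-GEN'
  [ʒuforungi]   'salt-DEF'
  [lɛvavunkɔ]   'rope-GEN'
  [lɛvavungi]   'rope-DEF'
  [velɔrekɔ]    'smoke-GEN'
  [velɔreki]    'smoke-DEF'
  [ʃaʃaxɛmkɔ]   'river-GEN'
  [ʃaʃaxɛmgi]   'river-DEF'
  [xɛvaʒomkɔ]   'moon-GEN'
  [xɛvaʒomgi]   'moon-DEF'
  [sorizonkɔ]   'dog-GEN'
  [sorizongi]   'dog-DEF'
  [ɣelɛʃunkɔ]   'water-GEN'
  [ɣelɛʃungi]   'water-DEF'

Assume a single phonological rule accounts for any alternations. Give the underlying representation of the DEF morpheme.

The DEF suffix surfaces as [-gi] and [-ki], depending on the final segment of the stem.
The GEN suffix, which begins with [k], is invariant after every stem; so [k] is not altered by any rule here.
The DEF suffix is therefore /-gi/ underlyingly, with post-vocalic devoicing: voiced stops become voiceless after a vowel.

/-gi/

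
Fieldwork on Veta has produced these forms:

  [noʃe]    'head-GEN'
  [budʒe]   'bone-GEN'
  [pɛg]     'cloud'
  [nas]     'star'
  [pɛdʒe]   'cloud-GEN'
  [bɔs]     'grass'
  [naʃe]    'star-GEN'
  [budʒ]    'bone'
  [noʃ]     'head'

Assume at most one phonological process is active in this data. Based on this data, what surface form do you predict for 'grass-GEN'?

'star' shows [s] ~ [ʃ] at the end of the stem ([nas] vs [naʃe]).
Compare 'head', with invariant [ʃ] in [noʃ] and [noʃe]: an analysis with underlying /ʃ/ and a rule producing [s] in isolation would wrongly predict alternation here too.
The underlying segment must be /s/; /g/ and /s/ become palato-alveolar [dʒ] and [ʃ] before a front vowel, yielding [ʃ] there.
From [bɔs] the stem 'grass' is /bɔs/; before a front vowel this yields [bɔʃe].

[bɔʃe]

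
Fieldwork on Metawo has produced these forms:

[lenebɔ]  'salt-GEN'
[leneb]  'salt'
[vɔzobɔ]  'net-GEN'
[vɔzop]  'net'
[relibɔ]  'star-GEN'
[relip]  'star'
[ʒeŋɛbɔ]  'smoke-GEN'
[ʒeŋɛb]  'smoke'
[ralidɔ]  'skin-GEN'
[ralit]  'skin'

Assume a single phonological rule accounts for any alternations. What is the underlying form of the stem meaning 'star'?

/relip/

The stem for 'star' ends in [b] in [relibɔ] but [p] in [relip].
Compare 'smoke', with invariant [b] in [ʒeŋɛbɔ] and [ʒeŋɛb]: an analysis with underlying /b/ and a rule producing [p] in isolation would wrongly predict alternation here too.
So /p/ is underlying, and a rule of intervocalic voicing — voiceless stops become voiced between vowels — gives [b].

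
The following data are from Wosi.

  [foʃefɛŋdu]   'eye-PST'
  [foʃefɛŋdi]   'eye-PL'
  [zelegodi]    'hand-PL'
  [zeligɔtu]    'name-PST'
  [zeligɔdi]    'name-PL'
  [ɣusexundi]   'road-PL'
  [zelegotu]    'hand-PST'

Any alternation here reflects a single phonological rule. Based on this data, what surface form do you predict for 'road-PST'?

[ɣusexundu]

The PST suffix surfaces as [-du] and [-tu], depending on the final segment of the stem.
The PL suffix, which begins with [d], is invariant after every stem; so [d] is not altered by any rule here.
So the underlying form is /-tu/, and voiceless stops become voiced after a nasal.
After 'road', which ends in a nasal, the suffix surfaces as [-du], giving [ɣusexundu].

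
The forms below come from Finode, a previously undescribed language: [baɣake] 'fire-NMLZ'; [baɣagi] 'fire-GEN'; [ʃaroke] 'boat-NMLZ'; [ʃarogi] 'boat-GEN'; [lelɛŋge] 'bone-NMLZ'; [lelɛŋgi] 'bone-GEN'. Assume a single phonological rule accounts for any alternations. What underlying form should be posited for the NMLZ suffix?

/-ke/

The NMLZ suffix surfaces as [-ge] and [-ke], depending on the final segment of the stem.
By contrast the GEN suffix keeps its initial [g] throughout — that segment must be underlying.
The NMLZ suffix is therefore /-ke/ underlyingly, with post-nasal voicing: voiceless stops become voiced after a nasal.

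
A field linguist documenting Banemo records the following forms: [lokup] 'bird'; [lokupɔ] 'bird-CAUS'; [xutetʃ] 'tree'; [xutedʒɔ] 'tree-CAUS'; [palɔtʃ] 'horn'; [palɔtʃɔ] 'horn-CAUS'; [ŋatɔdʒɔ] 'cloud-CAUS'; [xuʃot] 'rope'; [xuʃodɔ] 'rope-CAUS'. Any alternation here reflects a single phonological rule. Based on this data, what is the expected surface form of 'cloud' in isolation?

[ŋatɔtʃ]

The root 'tree' surfaces as [xutetʃ] and [xutedʒɔ], with a stem-final [tʃ] ~ [dʒ] alternation.
The stem 'horn' ([palɔtʃ], [palɔtʃɔ]) shows [tʃ] unchanged in both environments, so [tʃ] cannot be basic with [dʒ] derived before the CAUS suffix.
So /dʒ/ is underlying, and a rule of word-final obstruent devoicing — voiced obstruents become voiceless word-finally — gives [tʃ].
From [ŋatɔdʒɔ] the stem 'cloud' is /ŋatɔdʒ/; word-finally this yields [ŋatɔtʃ].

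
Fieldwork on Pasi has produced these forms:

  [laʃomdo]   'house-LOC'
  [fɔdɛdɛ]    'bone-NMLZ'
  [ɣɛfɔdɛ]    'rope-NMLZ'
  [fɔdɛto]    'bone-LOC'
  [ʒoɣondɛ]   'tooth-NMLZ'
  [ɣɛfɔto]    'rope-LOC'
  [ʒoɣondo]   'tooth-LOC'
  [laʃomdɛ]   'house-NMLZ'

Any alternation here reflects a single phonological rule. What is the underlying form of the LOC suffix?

The LOC morpheme has two allomorphs, [-do] and [-to].
By contrast the NMLZ suffix keeps its initial [d] throughout — that segment must be underlying.
The LOC suffix is therefore /-to/ underlyingly, with post-nasal voicing: voiceless stops become voiced after a nasal.

/-to/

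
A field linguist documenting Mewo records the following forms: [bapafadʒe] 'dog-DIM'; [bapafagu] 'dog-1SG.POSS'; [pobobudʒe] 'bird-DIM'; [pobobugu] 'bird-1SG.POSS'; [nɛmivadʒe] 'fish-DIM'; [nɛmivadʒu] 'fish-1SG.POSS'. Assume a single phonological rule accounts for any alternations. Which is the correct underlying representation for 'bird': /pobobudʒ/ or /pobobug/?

In [pobobudʒe] and [pobobugu] the final segment of 'bird' alternates: [dʒ] ~ [g].
But 'fish' keeps [dʒ] in both environments ([nɛmivadʒe], [nɛmivadʒu]), so there is no rule changing /dʒ/ to [g] before the 1SG.POSS suffix.
Therefore /g/ is basic and [dʒ] is derived by palatalization before a front vowel (/g/ becomes palato-alveolar [dʒ] before a front vowel).

/pobobug/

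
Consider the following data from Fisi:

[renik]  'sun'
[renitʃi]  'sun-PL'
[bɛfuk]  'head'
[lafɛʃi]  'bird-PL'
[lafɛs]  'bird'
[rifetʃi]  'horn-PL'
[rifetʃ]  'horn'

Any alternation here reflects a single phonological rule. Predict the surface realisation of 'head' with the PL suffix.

The root 'sun' surfaces as [renitʃi] and [renik], with a stem-final [tʃ] ~ [k] alternation.
The stem 'horn' ([rifetʃi], [rifetʃ]) shows [tʃ] unchanged in both environments, so [tʃ] cannot be basic with [k] derived in isolation.
The alternation reflects palatalization before a front vowel: /k/ and /s/ become palato-alveolar [tʃ] and [ʃ] before a front vowel. /k/ is underlying.
From [bɛfuk] the stem 'head' is /bɛfuk/; before a front vowel this yields [bɛfutʃi].

[bɛfutʃi]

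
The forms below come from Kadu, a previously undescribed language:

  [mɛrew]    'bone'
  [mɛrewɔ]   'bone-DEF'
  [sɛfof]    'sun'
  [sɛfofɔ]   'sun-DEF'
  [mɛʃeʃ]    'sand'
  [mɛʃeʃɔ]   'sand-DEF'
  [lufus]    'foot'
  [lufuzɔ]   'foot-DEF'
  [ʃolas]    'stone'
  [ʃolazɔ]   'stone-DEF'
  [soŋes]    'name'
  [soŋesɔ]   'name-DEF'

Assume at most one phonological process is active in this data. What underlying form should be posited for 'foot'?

The stem for 'foot' ends in [s] in [lufus] but [z] in [lufuzɔ].
Compare 'name', with invariant [s] in [soŋes] and [soŋesɔ]: an analysis with underlying /s/ and a rule producing [z] before the DEF suffix would wrongly predict alternation here too.
The underlying segment must be /z/; voiced obstruents become voiceless word-finally, yielding [s] there.

/lufuz/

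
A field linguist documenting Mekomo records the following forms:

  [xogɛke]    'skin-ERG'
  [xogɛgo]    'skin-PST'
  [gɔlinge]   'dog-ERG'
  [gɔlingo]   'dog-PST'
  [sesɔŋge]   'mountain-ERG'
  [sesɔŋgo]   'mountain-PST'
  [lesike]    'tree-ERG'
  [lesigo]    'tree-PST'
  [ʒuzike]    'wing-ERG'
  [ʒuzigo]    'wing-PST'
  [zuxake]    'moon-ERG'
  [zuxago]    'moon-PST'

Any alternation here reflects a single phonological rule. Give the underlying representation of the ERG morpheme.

The ERG suffix surfaces as [-ge] and [-ke], depending on the final segment of the stem.
By contrast the PST suffix keeps its initial [g] throughout — that segment must be underlying.
So the underlying form is /-ke/, and voiceless stops become voiced after a nasal.

/-ke/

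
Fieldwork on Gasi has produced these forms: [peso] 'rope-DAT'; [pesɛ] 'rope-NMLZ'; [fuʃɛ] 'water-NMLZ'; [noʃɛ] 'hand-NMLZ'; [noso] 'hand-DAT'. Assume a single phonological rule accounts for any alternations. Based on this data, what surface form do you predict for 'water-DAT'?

[fuso]

The stem for 'hand' ends in [ʃ] in [noʃɛ] but [s] in [noso].
The stem 'rope' ([pesɛ], [peso]) shows [s] unchanged in both environments, so [s] cannot be basic with [ʃ] derived before the NMLZ suffix.
Therefore /ʃ/ is basic and [s] is derived by depalatalization (palato-alveolar /ʃ/ becomes [s] when no front vowel follows).
The one attested form of 'water', [fuʃɛ], shows underlying /fuʃ/. Applying the same rule when no front vowel follows gives [fuso].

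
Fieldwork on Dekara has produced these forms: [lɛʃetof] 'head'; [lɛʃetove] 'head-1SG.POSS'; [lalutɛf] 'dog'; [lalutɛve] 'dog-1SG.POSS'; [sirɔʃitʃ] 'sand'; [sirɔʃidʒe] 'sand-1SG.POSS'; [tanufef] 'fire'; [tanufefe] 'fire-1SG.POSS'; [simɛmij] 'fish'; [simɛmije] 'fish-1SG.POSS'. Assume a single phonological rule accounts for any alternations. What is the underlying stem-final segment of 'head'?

/v/

In [lɛʃetof] and [lɛʃetove] the final segment of 'head' alternates: [f] ~ [v].
If /f/ were underlying and a rule turned it into [v] before the 1SG.POSS suffix, 'fire' would also alternate; but it has [f] in both [tanufef] and [tanufefe].
Therefore /v/ is basic and [f] is derived by word-final obstruent devoicing (voiced obstruents become voiceless word-finally).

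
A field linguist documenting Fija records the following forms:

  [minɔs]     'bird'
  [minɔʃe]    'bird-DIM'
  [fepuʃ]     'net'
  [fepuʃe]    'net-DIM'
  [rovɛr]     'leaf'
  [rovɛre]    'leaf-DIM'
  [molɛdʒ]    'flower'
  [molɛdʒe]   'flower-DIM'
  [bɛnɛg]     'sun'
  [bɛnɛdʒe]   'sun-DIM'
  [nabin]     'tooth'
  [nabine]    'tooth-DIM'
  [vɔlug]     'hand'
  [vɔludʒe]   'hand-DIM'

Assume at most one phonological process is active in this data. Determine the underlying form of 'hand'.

/vɔlug/

'hand' shows [g] ~ [dʒ] at the end of the stem ([vɔlug] vs [vɔludʒe]).
The stem 'flower' ([molɛdʒ], [molɛdʒe]) shows [dʒ] unchanged in both environments, so [dʒ] cannot be basic with [g] derived in isolation.
So /g/ is underlying, and a rule of palatalization before a front vowel — /g/ and /s/ become palato-alveolar [dʒ] and [ʃ] before a front vowel — gives [dʒ].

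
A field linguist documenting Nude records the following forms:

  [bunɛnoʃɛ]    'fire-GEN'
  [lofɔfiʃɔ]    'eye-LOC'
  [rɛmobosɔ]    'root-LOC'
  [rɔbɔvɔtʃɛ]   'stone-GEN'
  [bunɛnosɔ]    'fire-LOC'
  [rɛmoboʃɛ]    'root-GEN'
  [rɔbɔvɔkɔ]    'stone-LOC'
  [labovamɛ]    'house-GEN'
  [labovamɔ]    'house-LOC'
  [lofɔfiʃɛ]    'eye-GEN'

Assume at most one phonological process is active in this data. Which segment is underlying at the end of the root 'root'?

'root' shows [s] ~ [ʃ] at the end of the stem ([rɛmobosɔ] vs [rɛmoboʃɛ]).
Compare 'eye', with invariant [ʃ] in [lofɔfiʃɔ] and [lofɔfiʃɛ]: an analysis with underlying /ʃ/ and a rule producing [s] before the LOC suffix would wrongly predict alternation here too.
So /s/ is underlying, and a rule of palatalization before a front vowel — /k/ and /s/ become palato-alveolar [tʃ] and [ʃ] before a front vowel — gives [ʃ].

/s/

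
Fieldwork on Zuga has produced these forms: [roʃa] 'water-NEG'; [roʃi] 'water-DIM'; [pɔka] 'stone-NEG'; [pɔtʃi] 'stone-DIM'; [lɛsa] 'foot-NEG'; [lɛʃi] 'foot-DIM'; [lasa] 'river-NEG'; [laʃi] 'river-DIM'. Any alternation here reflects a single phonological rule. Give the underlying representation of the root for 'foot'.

/lɛs/

The stem for 'foot' ends in [s] in [lɛsa] but [ʃ] in [lɛʃi].
The stem 'water' ([roʃa], [roʃi]) shows [ʃ] unchanged in both environments, so [ʃ] cannot be basic with [s] derived before the NEG suffix.
The underlying segment must be /s/; /k/ and /s/ become palato-alveolar [tʃ] and [ʃ] before a front vowel, yielding [ʃ] there.
So 'foot' = /lɛs/.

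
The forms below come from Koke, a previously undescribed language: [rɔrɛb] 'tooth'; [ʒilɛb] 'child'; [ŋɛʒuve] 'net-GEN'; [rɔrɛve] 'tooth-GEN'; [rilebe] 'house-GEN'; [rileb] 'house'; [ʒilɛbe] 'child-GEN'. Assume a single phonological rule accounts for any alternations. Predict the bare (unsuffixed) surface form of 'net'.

The stem for 'tooth' ends in [b] in [rɔrɛb] but [v] in [rɔrɛve].
If /b/ were underlying and a rule turned it into [v] before the GEN suffix, 'house' would also alternate; but it has [b] in both [rileb] and [rilebe].
Therefore /v/ is basic and [b] is derived by word-final hardening (voiced fricatives become stops word-finally).
From [ŋɛʒuve] the stem 'net' is /ŋɛʒuv/; word-finally this yields [ŋɛʒub].

[ŋɛʒub]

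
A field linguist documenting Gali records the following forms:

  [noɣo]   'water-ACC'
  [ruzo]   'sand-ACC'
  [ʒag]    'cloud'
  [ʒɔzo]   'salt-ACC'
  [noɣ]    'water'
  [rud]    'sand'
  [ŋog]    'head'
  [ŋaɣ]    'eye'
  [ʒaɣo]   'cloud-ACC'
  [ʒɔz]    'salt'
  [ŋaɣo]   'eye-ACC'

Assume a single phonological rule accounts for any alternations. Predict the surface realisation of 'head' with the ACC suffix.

[ŋoɣo]

'cloud' shows [g] ~ [ɣ] at the end of the stem ([ʒag] vs [ʒaɣo]).
But 'eye' keeps [ɣ] in both environments ([ŋaɣ], [ŋaɣo]), so there is no rule changing /ɣ/ to [g] in isolation.
So /g/ is underlying, and a rule of intervocalic spirantization — voiced stops become fricatives between vowels — gives [ɣ].
The one attested form of 'head', [ŋog], shows underlying /ŋog/. Applying the same rule between vowels gives [ŋoɣo].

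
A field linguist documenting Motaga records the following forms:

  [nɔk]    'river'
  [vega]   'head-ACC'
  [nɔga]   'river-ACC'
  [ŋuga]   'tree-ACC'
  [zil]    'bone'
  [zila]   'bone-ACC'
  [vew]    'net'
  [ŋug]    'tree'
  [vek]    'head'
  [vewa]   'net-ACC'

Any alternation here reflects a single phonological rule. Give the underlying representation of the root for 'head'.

/vek/

The root 'head' surfaces as [vega] and [vek], with a stem-final [g] ~ [k] alternation.
Compare 'tree', with invariant [g] in [ŋuga] and [ŋug]: an analysis with underlying /g/ and a rule producing [k] in isolation would wrongly predict alternation here too.
The underlying segment must be /k/; voiceless stops become voiced between vowels, yielding [g] there.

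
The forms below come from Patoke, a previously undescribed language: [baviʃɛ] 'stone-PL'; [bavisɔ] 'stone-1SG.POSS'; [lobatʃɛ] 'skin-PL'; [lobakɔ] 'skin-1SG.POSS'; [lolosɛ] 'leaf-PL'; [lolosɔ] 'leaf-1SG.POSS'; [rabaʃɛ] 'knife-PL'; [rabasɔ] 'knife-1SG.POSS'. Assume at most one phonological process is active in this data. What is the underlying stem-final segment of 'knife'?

In [rabaʃɛ] and [rabasɔ] the final segment of 'knife' alternates: [ʃ] ~ [s].
The stem 'leaf' ([lolosɛ], [lolosɔ]) shows [s] unchanged in both environments, so [s] cannot be basic with [ʃ] derived before the PL suffix.
So /ʃ/ is underlying, and a rule of depalatalization — palato-alveolar /tʃ/ and /ʃ/ become [k] and [s] when no front vowel follows — gives [s].

/ʃ/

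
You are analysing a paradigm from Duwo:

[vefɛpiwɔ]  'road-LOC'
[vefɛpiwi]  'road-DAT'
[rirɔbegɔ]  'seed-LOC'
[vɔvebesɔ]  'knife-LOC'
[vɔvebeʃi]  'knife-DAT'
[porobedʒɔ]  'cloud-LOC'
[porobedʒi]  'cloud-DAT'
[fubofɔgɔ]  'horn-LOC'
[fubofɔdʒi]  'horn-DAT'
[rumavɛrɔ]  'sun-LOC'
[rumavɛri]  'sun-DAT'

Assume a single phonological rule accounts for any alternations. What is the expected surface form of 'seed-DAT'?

The stem for 'horn' ends in [g] in [fubofɔgɔ] but [dʒ] in [fubofɔdʒi].
But 'cloud' keeps [dʒ] in both environments ([porobedʒɔ], [porobedʒi]), so there is no rule changing /dʒ/ to [g] before the LOC suffix.
The underlying segment must be /g/; /g/ and /s/ become palato-alveolar [dʒ] and [ʃ] before a front vowel, yielding [dʒ] there.
From [rirɔbegɔ] the stem 'seed' is /rirɔbeg/; before a front vowel this yields [rirɔbedʒi].

[rirɔbedʒi]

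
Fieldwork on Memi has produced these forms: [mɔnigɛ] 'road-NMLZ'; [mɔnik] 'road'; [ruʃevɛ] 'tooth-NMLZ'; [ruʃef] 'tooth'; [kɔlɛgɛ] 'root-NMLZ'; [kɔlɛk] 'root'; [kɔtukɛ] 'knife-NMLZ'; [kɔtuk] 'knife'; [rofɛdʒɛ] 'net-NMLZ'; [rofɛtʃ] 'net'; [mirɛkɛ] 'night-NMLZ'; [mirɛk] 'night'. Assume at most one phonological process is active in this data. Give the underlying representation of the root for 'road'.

In [mɔnigɛ] and [mɔnik] the final segment of 'road' alternates: [g] ~ [k].
Compare 'night', with invariant [k] in [mirɛkɛ] and [mirɛk]: an analysis with underlying /k/ and a rule producing [g] before the NMLZ suffix would wrongly predict alternation here too.
The underlying segment must be /g/; voiced obstruents become voiceless word-finally, yielding [k] there.

/mɔnig/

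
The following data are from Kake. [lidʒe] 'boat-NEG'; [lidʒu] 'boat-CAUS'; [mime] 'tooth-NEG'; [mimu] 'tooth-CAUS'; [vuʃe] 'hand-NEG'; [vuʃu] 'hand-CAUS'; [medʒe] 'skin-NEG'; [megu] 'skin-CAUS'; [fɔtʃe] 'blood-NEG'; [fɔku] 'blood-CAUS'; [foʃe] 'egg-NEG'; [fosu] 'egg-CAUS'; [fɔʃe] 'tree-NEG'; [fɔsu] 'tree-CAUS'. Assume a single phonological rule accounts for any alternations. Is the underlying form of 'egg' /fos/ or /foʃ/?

/fos/

The stem for 'egg' ends in [ʃ] in [foʃe] but [s] in [fosu].
If /ʃ/ were underlying and a rule turned it into [s] before the CAUS suffix, 'hand' would also alternate; but it has [ʃ] in both [vuʃe] and [vuʃu].
Therefore /s/ is basic and [ʃ] is derived by palatalization before a front vowel (/k/, /g/ and /s/ become palato-alveolar [tʃ], [dʒ] and [ʃ] before a front vowel).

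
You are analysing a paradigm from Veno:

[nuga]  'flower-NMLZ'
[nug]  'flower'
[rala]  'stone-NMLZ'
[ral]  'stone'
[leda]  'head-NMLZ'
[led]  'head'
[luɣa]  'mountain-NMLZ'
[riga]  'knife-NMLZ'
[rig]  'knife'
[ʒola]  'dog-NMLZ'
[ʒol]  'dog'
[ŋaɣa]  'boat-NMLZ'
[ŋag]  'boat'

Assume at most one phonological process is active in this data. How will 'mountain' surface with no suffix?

[lug]

The stem for 'boat' ends in [ɣ] in [ŋaɣa] but [g] in [ŋag].
If /g/ were underlying and a rule turned it into [ɣ] before the NMLZ suffix, 'flower' would also alternate; but it has [g] in both [nuga] and [nug].
Therefore /ɣ/ is basic and [g] is derived by word-final hardening (voiced fricatives become stops word-finally).
From [luɣa] the stem 'mountain' is /luɣ/; word-finally this yields [lug].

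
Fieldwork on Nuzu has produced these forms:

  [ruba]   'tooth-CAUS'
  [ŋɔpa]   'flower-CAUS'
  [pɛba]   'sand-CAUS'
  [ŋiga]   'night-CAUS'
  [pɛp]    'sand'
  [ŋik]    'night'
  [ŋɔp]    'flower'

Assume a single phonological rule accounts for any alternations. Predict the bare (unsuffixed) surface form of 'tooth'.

[rup]

The root 'sand' surfaces as [pɛp] and [pɛba], with a stem-final [p] ~ [b] alternation.
If /p/ were underlying and a rule turned it into [b] before the CAUS suffix, 'flower' would also alternate; but it has [p] in both [ŋɔp] and [ŋɔpa].
So /b/ is underlying, and a rule of word-final obstruent devoicing — voiced obstruents become voiceless word-finally — gives [p].
The one attested form of 'tooth', [ruba], shows underlying /rub/. Applying the same rule word-finally gives [rup].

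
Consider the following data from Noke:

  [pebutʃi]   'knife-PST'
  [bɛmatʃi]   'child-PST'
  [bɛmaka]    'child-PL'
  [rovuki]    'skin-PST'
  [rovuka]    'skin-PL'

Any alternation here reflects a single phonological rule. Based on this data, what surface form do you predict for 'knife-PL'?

[pebuka]

In [bɛmatʃi] and [bɛmaka] the final segment of 'child' alternates: [tʃ] ~ [k].
Compare 'skin', with invariant [k] in [rovuki] and [rovuka]: an analysis with underlying /k/ and a rule producing [tʃ] before the PST suffix would wrongly predict alternation here too.
Therefore /tʃ/ is basic and [k] is derived by depalatalization (palato-alveolar /tʃ/ becomes [k] when no front vowel follows).
The one attested form of 'knife', [pebutʃi], shows underlying /pebutʃ/. Applying the same rule when no front vowel follows gives [pebuka].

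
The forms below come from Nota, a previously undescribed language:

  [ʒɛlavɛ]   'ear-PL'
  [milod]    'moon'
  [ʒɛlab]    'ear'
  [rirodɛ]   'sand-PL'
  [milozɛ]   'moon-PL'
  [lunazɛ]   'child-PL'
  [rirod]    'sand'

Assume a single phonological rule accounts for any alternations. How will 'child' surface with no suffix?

The stem for 'moon' ends in [z] in [milozɛ] but [d] in [milod].
If /d/ were underlying and a rule turned it into [z] before the PL suffix, 'sand' would also alternate; but it has [d] in both [rirodɛ] and [rirod].
Therefore /z/ is basic and [d] is derived by word-final hardening (voiced fricatives become stops word-finally).
From [lunazɛ] the stem 'child' is /lunaz/; word-finally this yields [lunad].

[lunad]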